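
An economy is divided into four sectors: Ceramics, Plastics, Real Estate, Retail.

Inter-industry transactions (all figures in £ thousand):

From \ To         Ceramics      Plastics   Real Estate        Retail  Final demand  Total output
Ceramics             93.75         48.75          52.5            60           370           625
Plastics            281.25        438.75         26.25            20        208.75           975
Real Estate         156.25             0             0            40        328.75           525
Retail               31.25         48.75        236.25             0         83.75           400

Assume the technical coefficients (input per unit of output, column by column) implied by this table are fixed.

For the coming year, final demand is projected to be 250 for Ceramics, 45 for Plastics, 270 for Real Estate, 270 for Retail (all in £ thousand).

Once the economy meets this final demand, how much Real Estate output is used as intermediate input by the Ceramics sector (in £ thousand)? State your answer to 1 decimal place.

Technical coefficients a_ij = z_ij / X_j:
  a_11 = 93.75/625 = 0.15, a_21 = 281.25/625 = 0.45, a_31 = 156.25/625 = 0.25, a_41 = 31.25/625 = 0.05
  a_12 = 48.75/975 = 0.05, a_22 = 438.75/975 = 0.45, a_32 = 0/975 = 0.00, a_42 = 48.75/975 = 0.05
  a_13 = 52.5/525 = 0.10, a_23 = 26.25/525 = 0.05, a_33 = 0/525 = 0.00, a_43 = 236.25/525 = 0.45
  a_14 = 60/400 = 0.15, a_24 = 20/400 = 0.05, a_34 = 40/400 = 0.10, a_44 = 0/400 = 0.00
I − A =
  [   0.85    -0.05    -0.10    -0.15]
  [  -0.45     0.55    -0.05    -0.05]
  [  -0.25     0.00     1.00    -0.10]
  [  -0.05    -0.05    -0.45     1.00]
Compute the cofactors C_ij = (−1)^(i+j)·(3×3 minor ij) of I−A; the adjugate is their transpose:
adj(I−A) = Cᵀ =
  [ 0.522500   0.055750   0.095875   0.090750]
  [ 0.450625   0.761875   0.136875   0.119375]
  [ 0.141875   0.018875   0.435250   0.065750]
  [ 0.112500   0.049375   0.207500   0.430625]
det(I−A) = Σ_j (I−A)_1j·C_1j = (0.85)(0.522500) + (-0.05)(0.450625) + (-0.10)(0.141875) + (-0.15)(0.112500) = 0.39053125
(I − A)⁻¹ = adj(I−A) / det(I−A) ≈
  [   1.3379     0.1428     0.2455     0.2324]
  [   1.1539     1.9509     0.3505     0.3057]
  [   0.3633     0.0483     1.1145     0.1684]
  [   0.2881     0.1264     0.5313     1.1027]
First solve x = (I − A)⁻¹ d = adj(I−A)·d / det(I−A); in particular x_1 = (0.522500·250 + 0.055750·45 + 0.095875·270 + 0.090750·270) / 0.39053125 = 183.5225 / 0.39053125 ≈ 469.930.
Intermediate flow from 3 to 1: z_31 = a_31 · x_1 = 0.25 × 183.5225 / 0.39053125 = 45.880625 / 0.39053125 ≈ 117.5.

z_31 = 117.5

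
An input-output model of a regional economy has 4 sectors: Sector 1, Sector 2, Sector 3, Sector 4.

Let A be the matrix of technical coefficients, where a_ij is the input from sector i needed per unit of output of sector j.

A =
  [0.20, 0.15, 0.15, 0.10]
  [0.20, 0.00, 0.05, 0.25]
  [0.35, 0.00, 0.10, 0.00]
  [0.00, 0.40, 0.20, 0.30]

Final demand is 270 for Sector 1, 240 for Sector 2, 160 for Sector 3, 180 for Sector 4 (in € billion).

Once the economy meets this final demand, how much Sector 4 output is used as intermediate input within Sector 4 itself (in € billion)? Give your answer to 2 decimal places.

z_44 = 207.68

I − A =
  [   0.80    -0.15    -0.15    -0.10]
  [  -0.20     1.00    -0.05    -0.25]
  [  -0.35     0.00     0.90     0.00]
  [   0.00    -0.40    -0.20     0.70]
Compute the cofactors C_ij = (−1)^(i+j)·(3×3 minor ij) of I−A; the adjugate is their transpose:
adj(I−A) = Cᵀ =
  [ 0.540000   0.130500   0.124750   0.123750]
  [ 0.155750   0.460250   0.093000   0.186625]
  [ 0.210000   0.050750   0.451000   0.048125]
  [ 0.149000   0.277500   0.182000   0.637875]
det(I−A) = Σ_j (I−A)_1j·C_1j = (0.80)(0.540000) + (-0.15)(0.155750) + (-0.15)(0.210000) + (-0.10)(0.149000) = 0.3622375
(I − A)⁻¹ = adj(I−A) / det(I−A) ≈
  [   1.4907     0.3603     0.3444     0.3416]
  [   0.4300     1.2706     0.2567     0.5152]
  [   0.5797     0.1401     1.2450     0.1329]
  [   0.4113     0.7661     0.5024     1.7609]
First solve x = (I − A)⁻¹ d = adj(I−A)·d / det(I−A); in particular x_4 = (0.149000·270 + 0.277500·240 + 0.182000·160 + 0.637875·180) / 0.3622375 = 250.7675 / 0.3622375 ≈ 692.2737.
Intermediate flow from 4 to 4: z_44 = a_44 · x_4 = 0.30 × 250.7675 / 0.3622375 = 75.23025 / 0.3622375 ≈ 207.68.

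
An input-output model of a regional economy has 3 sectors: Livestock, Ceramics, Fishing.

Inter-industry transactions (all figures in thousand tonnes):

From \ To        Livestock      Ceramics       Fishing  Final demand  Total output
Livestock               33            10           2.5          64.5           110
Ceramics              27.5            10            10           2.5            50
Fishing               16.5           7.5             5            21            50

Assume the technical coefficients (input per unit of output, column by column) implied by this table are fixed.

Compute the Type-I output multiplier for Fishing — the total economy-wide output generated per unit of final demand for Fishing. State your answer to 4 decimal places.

Technical coefficients a_ij = z_ij / X_j:
  a_LL = 33/110 = 0.30, a_CL = 27.5/110 = 0.25, a_FL = 16.5/110 = 0.15
  a_LC = 10/50 = 0.20, a_CC = 10/50 = 0.20, a_FC = 7.5/50 = 0.15
  a_LF = 2.5/50 = 0.05, a_CF = 10/50 = 0.20, a_FF = 5/50 = 0.10
I − A =
  [   0.70    -0.20    -0.05]
  [  -0.25     0.80    -0.20]
  [  -0.15    -0.15     0.90]
Cofactors of I−A, C_ij = (−1)^(i+j)·(minor ij) (rows/columns in the sector order above):
  C_11 = (0.80)(0.90) − (-0.20)(-0.15) = 0.6900
  C_12 = −[(-0.25)(0.90) − (-0.20)(-0.15)] = 0.2550
  C_13 = (-0.25)(-0.15) − (0.80)(-0.15) = 0.1575
  C_21 = −[(-0.20)(0.90) − (-0.05)(-0.15)] = 0.1875
  C_22 = (0.70)(0.90) − (-0.05)(-0.15) = 0.6225
  C_23 = −[(0.70)(-0.15) − (-0.20)(-0.15)] = 0.1350
  C_31 = (-0.20)(-0.20) − (-0.05)(0.80) = 0.0800
  C_32 = −[(0.70)(-0.20) − (-0.05)(-0.25)] = 0.1525
  C_33 = (0.70)(0.80) − (-0.20)(-0.25) = 0.5100
det(I−A) = Σ_j (I−A)_1j·C_1j = (0.70)(0.6900) + (-0.20)(0.2550) + (-0.05)(0.1575) = 0.424125
adj(I−A) = Cᵀ =
  [ 0.6900   0.1875   0.0800]
  [ 0.2550   0.6225   0.1525]
  [ 0.1575   0.1350   0.5100]
(I − A)⁻¹ = adj(I−A) / det(I−A) ≈
  [   1.62688     0.44209     0.18862]
  [   0.60124     1.46773     0.35956]
  [   0.37135     0.31830     1.20248]
The output multiplier for sector j is the column-j sum of the Leontief inverse (I − A)⁻¹ = adj(I−A) / det(I−A).
Column F of adj(I−A): (0.0800, 0.1525, 0.5100); det(I−A) = 0.424125.
m_F = (0.0800 + 0.1525 + 0.5100) / 0.424125 = 0.7425 / 0.424125 ≈ 1.7507.

m_F = 1.7507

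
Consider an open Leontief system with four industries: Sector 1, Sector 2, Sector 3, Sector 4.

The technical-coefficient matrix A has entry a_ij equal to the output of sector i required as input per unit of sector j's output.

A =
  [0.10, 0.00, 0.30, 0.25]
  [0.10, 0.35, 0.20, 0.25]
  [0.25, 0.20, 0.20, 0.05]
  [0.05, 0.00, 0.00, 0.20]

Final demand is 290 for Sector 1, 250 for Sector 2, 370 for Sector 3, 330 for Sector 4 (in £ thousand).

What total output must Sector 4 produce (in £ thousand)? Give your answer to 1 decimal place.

x_4 = 461.1

I − A =
  [   0.90     0.00    -0.30    -0.25]
  [  -0.10     0.65    -0.20    -0.25]
  [  -0.25    -0.20     0.80    -0.05]
  [  -0.05     0.00     0.00     0.80]
Compute the cofactors C_ij = (−1)^(i+j)·(3×3 minor ij) of I−A; the adjugate is their transpose:
adj(I−A) = Cᵀ =
  [ 0.384000   0.048000   0.156000   0.144750]
  [ 0.114500   0.505250   0.169250   0.204250]
  [ 0.150125   0.141500   0.459875   0.119875]
  [ 0.024000   0.003000   0.009750   0.377250]
det(I−A) = Σ_j (I−A)_1j·C_1j = (0.90)(0.384000) + (0.00)(0.114500) + (-0.30)(0.150125) + (-0.25)(0.024000) = 0.2945625
(I − A)⁻¹ = adj(I−A) / det(I−A) ≈
  [   1.3036     0.1630     0.5296     0.4914]
  [   0.3887     1.7153     0.5746     0.6934]
  [   0.5097     0.4804     1.5612     0.4070]
  [   0.0815     0.0102     0.0331     1.2807]
x = (I − A)⁻¹ d = adj(I−A)·d / det(I−A), with det(I−A) = 0.2945625:
  x_1 = (0.384000·290 + 0.048000·250 + 0.156000·370 + 0.144750·330) / 0.2945625 = 228.8475 / 0.2945625 ≈ 776.9
  x_2 = (0.114500·290 + 0.505250·250 + 0.169250·370 + 0.204250·330) / 0.2945625 = 289.5425 / 0.2945625 ≈ 983.0
  x_3 = (0.150125·290 + 0.141500·250 + 0.459875·370 + 0.119875·330) / 0.2945625 = 288.62375 / 0.2945625 ≈ 979.8
  x_4 = (0.024000·290 + 0.003000·250 + 0.009750·370 + 0.377250·330) / 0.2945625 = 135.81 / 0.2945625 ≈ 461.1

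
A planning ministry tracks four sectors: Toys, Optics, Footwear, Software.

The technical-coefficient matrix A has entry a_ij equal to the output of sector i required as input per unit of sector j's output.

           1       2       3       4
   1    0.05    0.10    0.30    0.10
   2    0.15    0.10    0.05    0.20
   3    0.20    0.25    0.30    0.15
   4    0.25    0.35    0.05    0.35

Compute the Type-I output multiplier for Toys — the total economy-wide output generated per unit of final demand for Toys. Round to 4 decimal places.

m_1 = 3.5409

I − A =
  [   0.95    -0.10    -0.30    -0.10]
  [  -0.15     0.90    -0.05    -0.20]
  [  -0.20    -0.25     0.70    -0.15]
  [  -0.25    -0.35    -0.05     0.65]
Compute the cofactors C_ij = (−1)^(i+j)·(3×3 minor ij) of I−A; the adjugate is their transpose:
adj(I−A) = Cᵀ =
  [ 0.340500   0.135000   0.165000   0.132000]
  [ 0.112500   0.356375   0.084125   0.146375]
  [ 0.181500   0.221750   0.446750   0.199250]
  [ 0.205500   0.260875   0.143125   0.509875]
det(I−A) = Σ_j (I−A)_1j·C_1j = (0.95)(0.340500) + (-0.10)(0.112500) + (-0.30)(0.181500) + (-0.10)(0.205500) = 0.237225
(I − A)⁻¹ = adj(I−A) / det(I−A) ≈
  [   1.43535     0.56908     0.69554     0.55643]
  [   0.47423     1.50227     0.35462     0.61703]
  [   0.76510     0.93477     1.88323     0.83992]
  [   0.86627     1.09969     0.60333     2.14933]
The output multiplier for sector j is the column-j sum of the Leontief inverse (I − A)⁻¹ = adj(I−A) / det(I−A).
Column 1 of adj(I−A): (0.340500, 0.112500, 0.181500, 0.205500); det(I−A) = 0.237225.
m_1 = (0.340500 + 0.112500 + 0.181500 + 0.205500) / 0.237225 = 0.84 / 0.237225 ≈ 3.5409.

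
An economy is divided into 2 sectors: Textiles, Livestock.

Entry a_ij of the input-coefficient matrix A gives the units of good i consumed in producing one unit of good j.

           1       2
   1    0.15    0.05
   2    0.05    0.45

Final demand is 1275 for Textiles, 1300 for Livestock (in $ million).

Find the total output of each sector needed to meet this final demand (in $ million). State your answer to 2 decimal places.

I − A =
  [   0.85    -0.05]
  [  -0.05     0.55]
det(I−A) = (0.85)(0.55) − (-0.05)(-0.05) = 0.4650
adj(I−A) = [[0.55, 0.05], [0.05, 0.85]]
(I − A)⁻¹ = adj(I−A) / det(I−A) ≈
  [   1.1828     0.1075]
  [   0.1075     1.8280]
x = (I − A)⁻¹ d = adj(I−A)·d / det(I−A), with det(I−A) = 0.4650:
  x_1 = (0.55·1275 + 0.05·1300) / 0.4650 = 766.25 / 0.4650 ≈ 1647.85
  x_2 = (0.05·1275 + 0.85·1300) / 0.4650 = 1168.75 / 0.4650 ≈ 2513.44

x_1 = 1647.85, x_2 = 2513.44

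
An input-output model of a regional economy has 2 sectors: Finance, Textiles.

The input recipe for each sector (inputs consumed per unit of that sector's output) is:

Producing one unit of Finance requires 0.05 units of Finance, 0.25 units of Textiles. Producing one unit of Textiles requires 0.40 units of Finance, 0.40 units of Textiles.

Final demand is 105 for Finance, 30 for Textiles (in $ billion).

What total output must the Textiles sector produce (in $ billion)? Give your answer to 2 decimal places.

x_2 = 116.49

I − A =
  [   0.95    -0.40]
  [  -0.25     0.60]
det(I−A) = (0.95)(0.60) − (-0.40)(-0.25) = 0.4700
adj(I−A) = [[0.60, 0.40], [0.25, 0.95]]
(I − A)⁻¹ = adj(I−A) / det(I−A) ≈
  [   1.2766     0.8511]
  [   0.5319     2.0213]
x = (I − A)⁻¹ d = adj(I−A)·d / det(I−A), with det(I−A) = 0.4700:
  x_1 = (0.60·105 + 0.40·30) / 0.4700 = 75.00 / 0.4700 ≈ 159.57
  x_2 = (0.25·105 + 0.95·30) / 0.4700 = 54.75 / 0.4700 ≈ 116.49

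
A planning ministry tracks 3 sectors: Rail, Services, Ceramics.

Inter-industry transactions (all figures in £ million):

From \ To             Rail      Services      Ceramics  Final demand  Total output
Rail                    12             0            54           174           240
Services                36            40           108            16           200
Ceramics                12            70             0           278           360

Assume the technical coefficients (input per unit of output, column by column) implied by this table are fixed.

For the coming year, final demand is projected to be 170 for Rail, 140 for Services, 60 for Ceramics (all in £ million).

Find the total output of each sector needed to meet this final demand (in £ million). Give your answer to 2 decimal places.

Technical coefficients a_ij = z_ij / X_j:
  a_11 = 12/240 = 0.05, a_21 = 36/240 = 0.15, a_31 = 12/240 = 0.05
  a_12 = 0/200 = 0.00, a_22 = 40/200 = 0.20, a_32 = 70/200 = 0.35
  a_13 = 54/360 = 0.15, a_23 = 108/360 = 0.30, a_33 = 0/360 = 0.00
I − A =
  [   0.95     0.00    -0.15]
  [  -0.15     0.80    -0.30]
  [  -0.05    -0.35     1.00]
Cofactors of I−A, C_ij = (−1)^(i+j)·(minor ij) (rows/columns in the sector order above):
  C_11 = (0.80)(1.00) − (-0.30)(-0.35) = 0.6950
  C_12 = −[(-0.15)(1.00) − (-0.30)(-0.05)] = 0.1650
  C_13 = (-0.15)(-0.35) − (0.80)(-0.05) = 0.0925
  C_21 = −[(0.00)(1.00) − (-0.15)(-0.35)] = 0.0525
  C_22 = (0.95)(1.00) − (-0.15)(-0.05) = 0.9425
  C_23 = −[(0.95)(-0.35) − (0.00)(-0.05)] = 0.3325
  C_31 = (0.00)(-0.30) − (-0.15)(0.80) = 0.1200
  C_32 = −[(0.95)(-0.30) − (-0.15)(-0.15)] = 0.3075
  C_33 = (0.95)(0.80) − (0.00)(-0.15) = 0.7600
det(I−A) = Σ_j (I−A)_1j·C_1j = (0.95)(0.6950) + (0.00)(0.1650) + (-0.15)(0.0925) = 0.646375
adj(I−A) = Cᵀ =
  [ 0.6950   0.0525   0.1200]
  [ 0.1650   0.9425   0.3075]
  [ 0.0925   0.3325   0.7600]
(I − A)⁻¹ = adj(I−A) / det(I−A) ≈
  [   1.0752     0.0812     0.1857]
  [   0.2553     1.4581     0.4757]
  [   0.1431     0.5144     1.1758]
x = (I − A)⁻¹ d = adj(I−A)·d / det(I−A), with det(I−A) = 0.646375:
  x_1 = (0.6950·170 + 0.0525·140 + 0.1200·60) / 0.646375 = 132.70 / 0.646375 ≈ 205.30
  x_2 = (0.1650·170 + 0.9425·140 + 0.3075·60) / 0.646375 = 178.45 / 0.646375 ≈ 276.08
  x_3 = (0.0925·170 + 0.3325·140 + 0.7600·60) / 0.646375 = 107.875 / 0.646375 ≈ 166.89

x_1 = 205.30, x_2 = 276.08, x_3 = 166.89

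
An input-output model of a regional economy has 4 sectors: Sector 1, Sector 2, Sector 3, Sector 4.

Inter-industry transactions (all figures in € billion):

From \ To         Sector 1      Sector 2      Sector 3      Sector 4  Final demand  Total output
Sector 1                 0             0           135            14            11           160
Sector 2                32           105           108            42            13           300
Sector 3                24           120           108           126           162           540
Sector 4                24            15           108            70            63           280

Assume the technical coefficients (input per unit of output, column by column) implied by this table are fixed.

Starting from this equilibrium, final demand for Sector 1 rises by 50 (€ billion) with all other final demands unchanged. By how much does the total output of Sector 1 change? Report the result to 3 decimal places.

Technical coefficients a_ij = z_ij / X_j:
  a_11 = 0/160 = 0.00, a_21 = 32/160 = 0.20, a_31 = 24/160 = 0.15, a_41 = 24/160 = 0.15
  a_12 = 0/300 = 0.00, a_22 = 105/300 = 0.35, a_32 = 120/300 = 0.40, a_42 = 15/300 = 0.05
  a_13 = 135/540 = 0.25, a_23 = 108/540 = 0.20, a_33 = 108/540 = 0.20, a_43 = 108/540 = 0.20
  a_14 = 14/280 = 0.05, a_24 = 42/280 = 0.15, a_34 = 126/280 = 0.45, a_44 = 70/280 = 0.25
I − A =
  [   1.00     0.00    -0.25    -0.05]
  [  -0.20     0.65    -0.20    -0.15]
  [  -0.15    -0.40     0.80    -0.45]
  [  -0.15    -0.05    -0.20     0.75]
Compute the cofactors C_ij = (−1)^(i+j)·(3×3 minor ij) of I−A; the adjugate is their transpose:
adj(I−A) = Cᵀ =
  [ 0.249000   0.086625   0.127000   0.110125]
  [ 0.160500   0.457500   0.223625   0.236375]
  [ 0.189375   0.319875   0.474625   0.361375]
  [ 0.111000   0.133125   0.166875   0.395625]
det(I−A) = Σ_j (I−A)_1j·C_1j = (1.00)(0.249000) + (0.00)(0.160500) + (-0.25)(0.189375) + (-0.05)(0.111000) = 0.19610625
(I − A)⁻¹ = adj(I−A) / det(I−A) ≈
  [   1.2697     0.4417     0.6476     0.5616]
  [   0.8184     2.3329     1.1403     1.2053]
  [   0.9657     1.6311     2.4202     1.8428]
  [   0.5660     0.6788     0.8509     2.0174]
Δx = (I − A)⁻¹ Δd with Δd having +50 in the Sector 1 component and 0 elsewhere.
So Δx_1 = L_11 · (+50), where L_11 = adj(I−A)_11 / det(I−A) = 0.249000 / 0.19610625.
Δx_1 = 0.249000 × (+50) / 0.19610625 = 12.45 / 0.19610625 ≈ 63.486.

Δx_1 = 63.486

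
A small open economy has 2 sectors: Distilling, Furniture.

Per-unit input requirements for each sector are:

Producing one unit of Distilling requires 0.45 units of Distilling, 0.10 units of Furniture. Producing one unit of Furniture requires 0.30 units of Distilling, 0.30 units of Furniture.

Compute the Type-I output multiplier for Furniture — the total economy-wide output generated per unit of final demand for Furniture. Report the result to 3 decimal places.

I − A =
  [   0.55    -0.30]
  [  -0.10     0.70]
det(I−A) = (0.55)(0.70) − (-0.30)(-0.10) = 0.3550
adj(I−A) = [[0.70, 0.30], [0.10, 0.55]]
(I − A)⁻¹ = adj(I−A) / det(I−A) ≈
  [   1.9718     0.8451]
  [   0.2817     1.5493]
The output multiplier for sector j is the column-j sum of the Leontief inverse (I − A)⁻¹ = adj(I−A) / det(I−A).
Column F of adj(I−A): (0.30, 0.55); det(I−A) = 0.3550.
m_F = (0.30 + 0.55) / 0.3550 = 0.85 / 0.3550 ≈ 2.394.

m_F = 2.394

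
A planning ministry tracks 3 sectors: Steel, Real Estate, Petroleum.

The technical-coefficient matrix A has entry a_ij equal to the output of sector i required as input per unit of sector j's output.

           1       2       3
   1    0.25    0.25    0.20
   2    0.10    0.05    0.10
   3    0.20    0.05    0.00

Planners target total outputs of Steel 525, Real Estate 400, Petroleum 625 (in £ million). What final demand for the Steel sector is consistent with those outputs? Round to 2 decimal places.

d_1 = 168.75

I − A =
  [   0.75    -0.25    -0.20]
  [  -0.10     0.95    -0.10]
  [  -0.20    -0.05     1.00]
d = (I − A) x:
  d_1 = (+0.75)·525 + (-0.25)·400 + (-0.20)·625 = 168.75
  d_2 = (-0.10)·525 + (+0.95)·400 + (-0.10)·625 = 265.00
  d_3 = (-0.20)·525 + (-0.05)·400 + (+1.00)·625 = 500.00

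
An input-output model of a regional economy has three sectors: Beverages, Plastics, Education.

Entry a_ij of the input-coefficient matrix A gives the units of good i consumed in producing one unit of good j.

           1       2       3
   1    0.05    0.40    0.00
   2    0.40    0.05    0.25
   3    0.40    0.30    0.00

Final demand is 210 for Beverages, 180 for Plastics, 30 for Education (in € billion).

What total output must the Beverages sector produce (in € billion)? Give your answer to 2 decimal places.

I − A =
  [   0.95    -0.40     0.00]
  [  -0.40     0.95    -0.25]
  [  -0.40    -0.30     1.00]
Cofactors of I−A, C_ij = (−1)^(i+j)·(minor ij) (rows/columns in the sector order above):
  C_11 = (0.95)(1.00) − (-0.25)(-0.30) = 0.8750
  C_12 = −[(-0.40)(1.00) − (-0.25)(-0.40)] = 0.5000
  C_13 = (-0.40)(-0.30) − (0.95)(-0.40) = 0.5000
  C_21 = −[(-0.40)(1.00) − (0.00)(-0.30)] = 0.4000
  C_22 = (0.95)(1.00) − (0.00)(-0.40) = 0.9500
  C_23 = −[(0.95)(-0.30) − (-0.40)(-0.40)] = 0.4450
  C_31 = (-0.40)(-0.25) − (0.00)(0.95) = 0.1000
  C_32 = −[(0.95)(-0.25) − (0.00)(-0.40)] = 0.2375
  C_33 = (0.95)(0.95) − (-0.40)(-0.40) = 0.7425
det(I−A) = Σ_j (I−A)_1j·C_1j = (0.95)(0.8750) + (-0.40)(0.5000) + (0.00)(0.5000) = 0.63125
adj(I−A) = Cᵀ =
  [ 0.8750   0.4000   0.1000]
  [ 0.5000   0.9500   0.2375]
  [ 0.5000   0.4450   0.7425]
(I − A)⁻¹ = adj(I−A) / det(I−A) ≈
  [   1.3861     0.6337     0.1584]
  [   0.7921     1.5050     0.3762]
  [   0.7921     0.7050     1.1762]
x = (I − A)⁻¹ d = adj(I−A)·d / det(I−A), with det(I−A) = 0.63125:
  x_1 = (0.8750·210 + 0.4000·180 + 0.1000·30) / 0.63125 = 258.75 / 0.63125 ≈ 409.90
  x_2 = (0.5000·210 + 0.9500·180 + 0.2375·30) / 0.63125 = 283.125 / 0.63125 ≈ 448.51
  x_3 = (0.5000·210 + 0.4450·180 + 0.7425·30) / 0.63125 = 207.375 / 0.63125 ≈ 328.51

x_1 = 409.90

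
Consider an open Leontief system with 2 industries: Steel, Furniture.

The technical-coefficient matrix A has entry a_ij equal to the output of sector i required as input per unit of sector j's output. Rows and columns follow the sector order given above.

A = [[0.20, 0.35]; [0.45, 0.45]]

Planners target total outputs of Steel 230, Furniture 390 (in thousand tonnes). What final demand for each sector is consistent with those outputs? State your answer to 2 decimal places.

d_1 = 47.50, d_2 = 111.00

I − A =
  [   0.80    -0.35]
  [  -0.45     0.55]
d = (I − A) x:
  d_1 = (+0.80)·230 + (-0.35)·390 = 47.50
  d_2 = (-0.45)·230 + (+0.55)·390 = 111.00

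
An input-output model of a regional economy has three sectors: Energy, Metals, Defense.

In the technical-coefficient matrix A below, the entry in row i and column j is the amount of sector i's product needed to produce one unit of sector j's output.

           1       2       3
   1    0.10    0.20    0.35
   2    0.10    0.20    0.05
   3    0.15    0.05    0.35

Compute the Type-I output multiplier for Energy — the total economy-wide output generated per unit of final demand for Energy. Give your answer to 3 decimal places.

m_1 = 1.755

I − A =
  [   0.90    -0.20    -0.35]
  [  -0.10     0.80    -0.05]
  [  -0.15    -0.05     0.65]
Cofactors of I−A, C_ij = (−1)^(i+j)·(minor ij) (rows/columns in the sector order above):
  C_11 = (0.80)(0.65) − (-0.05)(-0.05) = 0.5175
  C_12 = −[(-0.10)(0.65) − (-0.05)(-0.15)] = 0.0725
  C_13 = (-0.10)(-0.05) − (0.80)(-0.15) = 0.1250
  C_21 = −[(-0.20)(0.65) − (-0.35)(-0.05)] = 0.1475
  C_22 = (0.90)(0.65) − (-0.35)(-0.15) = 0.5325
  C_23 = −[(0.90)(-0.05) − (-0.20)(-0.15)] = 0.0750
  C_31 = (-0.20)(-0.05) − (-0.35)(0.80) = 0.2900
  C_32 = −[(0.90)(-0.05) − (-0.35)(-0.10)] = 0.0800
  C_33 = (0.90)(0.80) − (-0.20)(-0.10) = 0.7000
det(I−A) = Σ_j (I−A)_1j·C_1j = (0.90)(0.5175) + (-0.20)(0.0725) + (-0.35)(0.1250) = 0.4075
adj(I−A) = Cᵀ =
  [ 0.5175   0.1475   0.2900]
  [ 0.0725   0.5325   0.0800]
  [ 0.1250   0.0750   0.7000]
(I − A)⁻¹ = adj(I−A) / det(I−A) ≈
  [   1.2699     0.3620     0.7117]
  [   0.1779     1.3067     0.1963]
  [   0.3067     0.1840     1.7178]
The output multiplier for sector j is the column-j sum of the Leontief inverse (I − A)⁻¹ = adj(I−A) / det(I−A).
Column 1 of adj(I−A): (0.5175, 0.0725, 0.1250); det(I−A) = 0.4075.
m_1 = (0.5175 + 0.0725 + 0.1250) / 0.4075 = 0.715 / 0.4075 ≈ 1.755.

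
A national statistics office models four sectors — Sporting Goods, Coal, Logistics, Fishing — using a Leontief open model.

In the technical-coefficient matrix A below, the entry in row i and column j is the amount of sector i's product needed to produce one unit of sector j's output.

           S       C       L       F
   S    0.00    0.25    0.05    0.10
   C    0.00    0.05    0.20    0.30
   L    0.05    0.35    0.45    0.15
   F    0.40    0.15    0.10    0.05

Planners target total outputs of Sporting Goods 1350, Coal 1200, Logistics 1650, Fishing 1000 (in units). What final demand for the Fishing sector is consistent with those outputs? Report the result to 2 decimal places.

d_F = 65.00

I − A =
  [   1.00    -0.25    -0.05    -0.10]
  [   0.00     0.95    -0.20    -0.30]
  [  -0.05    -0.35     0.55    -0.15]
  [  -0.40    -0.15    -0.10     0.95]
d = (I − A) x:
  d_S = (+1.00)·1350 + (-0.25)·1200 + (-0.05)·1650 + (-0.10)·1000 = 867.50
  d_C = (+0.00)·1350 + (+0.95)·1200 + (-0.20)·1650 + (-0.30)·1000 = 510.00
  d_L = (-0.05)·1350 + (-0.35)·1200 + (+0.55)·1650 + (-0.15)·1000 = 270.00
  d_F = (-0.40)·1350 + (-0.15)·1200 + (-0.10)·1650 + (+0.95)·1000 = 65.00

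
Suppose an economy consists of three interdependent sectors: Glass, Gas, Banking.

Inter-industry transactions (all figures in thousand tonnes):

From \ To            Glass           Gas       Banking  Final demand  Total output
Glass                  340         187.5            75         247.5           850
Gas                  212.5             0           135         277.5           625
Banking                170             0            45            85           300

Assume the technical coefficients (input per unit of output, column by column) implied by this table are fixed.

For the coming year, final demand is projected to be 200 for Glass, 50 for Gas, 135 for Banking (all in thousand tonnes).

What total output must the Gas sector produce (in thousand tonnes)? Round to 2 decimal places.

Technical coefficients a_ij = z_ij / X_j:
  a_11 = 340/850 = 0.40, a_21 = 212.5/850 = 0.25, a_31 = 170/850 = 0.20
  a_12 = 187.5/625 = 0.30, a_22 = 0/625 = 0.00, a_32 = 0/625 = 0.00
  a_13 = 75/300 = 0.25, a_23 = 135/300 = 0.45, a_33 = 45/300 = 0.15
I − A =
  [   0.60    -0.30    -0.25]
  [  -0.25     1.00    -0.45]
  [  -0.20     0.00     0.85]
Cofactors of I−A, C_ij = (−1)^(i+j)·(minor ij) (rows/columns in the sector order above):
  C_11 = (1.00)(0.85) − (-0.45)(0.00) = 0.8500
  C_12 = −[(-0.25)(0.85) − (-0.45)(-0.20)] = 0.3025
  C_13 = (-0.25)(0.00) − (1.00)(-0.20) = 0.2000
  C_21 = −[(-0.30)(0.85) − (-0.25)(0.00)] = 0.2550
  C_22 = (0.60)(0.85) − (-0.25)(-0.20) = 0.4600
  C_23 = −[(0.60)(0.00) − (-0.30)(-0.20)] = 0.0600
  C_31 = (-0.30)(-0.45) − (-0.25)(1.00) = 0.3850
  C_32 = −[(0.60)(-0.45) − (-0.25)(-0.25)] = 0.3325
  C_33 = (0.60)(1.00) − (-0.30)(-0.25) = 0.5250
det(I−A) = Σ_j (I−A)_1j·C_1j = (0.60)(0.8500) + (-0.30)(0.3025) + (-0.25)(0.2000) = 0.36925
adj(I−A) = Cᵀ =
  [ 0.8500   0.2550   0.3850]
  [ 0.3025   0.4600   0.3325]
  [ 0.2000   0.0600   0.5250]
(I − A)⁻¹ = adj(I−A) / det(I−A) ≈
  [   2.3020     0.6906     1.0427]
  [   0.8192     1.2458     0.9005]
  [   0.5416     0.1625     1.4218]
x = (I − A)⁻¹ d = adj(I−A)·d / det(I−A), with det(I−A) = 0.36925:
  x_1 = (0.8500·200 + 0.2550·50 + 0.3850·135) / 0.36925 = 234.725 / 0.36925 ≈ 635.68
  x_2 = (0.3025·200 + 0.4600·50 + 0.3325·135) / 0.36925 = 128.3875 / 0.36925 ≈ 347.70
  x_3 = (0.2000·200 + 0.0600·50 + 0.5250·135) / 0.36925 = 113.875 / 0.36925 ≈ 308.40

x_2 = 347.70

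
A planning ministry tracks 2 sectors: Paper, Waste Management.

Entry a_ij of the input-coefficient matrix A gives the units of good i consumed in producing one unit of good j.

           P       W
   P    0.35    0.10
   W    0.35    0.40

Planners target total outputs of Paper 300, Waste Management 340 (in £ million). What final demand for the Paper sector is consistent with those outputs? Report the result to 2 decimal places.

I − A =
  [   0.65    -0.10]
  [  -0.35     0.60]
d = (I − A) x:
  d_P = (+0.65)·300 + (-0.10)·340 = 161.00
  d_W = (-0.35)·300 + (+0.60)·340 = 99.00

d_P = 161.00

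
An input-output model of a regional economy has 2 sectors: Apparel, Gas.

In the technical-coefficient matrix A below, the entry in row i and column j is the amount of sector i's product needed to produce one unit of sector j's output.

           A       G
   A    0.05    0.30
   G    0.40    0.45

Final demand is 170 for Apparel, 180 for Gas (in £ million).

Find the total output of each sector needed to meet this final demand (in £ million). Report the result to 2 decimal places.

I − A =
  [   0.95    -0.30]
  [  -0.40     0.55]
det(I−A) = (0.95)(0.55) − (-0.30)(-0.40) = 0.4025
adj(I−A) = [[0.55, 0.30], [0.40, 0.95]]
(I − A)⁻¹ = adj(I−A) / det(I−A) ≈
  [   1.3665     0.7453]
  [   0.9938     2.3602]
x = (I − A)⁻¹ d = adj(I−A)·d / det(I−A), with det(I−A) = 0.4025:
  x_A = (0.55·170 + 0.30·180) / 0.4025 = 147.50 / 0.4025 ≈ 366.46
  x_G = (0.40·170 + 0.95·180) / 0.4025 = 239.00 / 0.4025 ≈ 593.79

x_A = 366.46, x_G = 593.79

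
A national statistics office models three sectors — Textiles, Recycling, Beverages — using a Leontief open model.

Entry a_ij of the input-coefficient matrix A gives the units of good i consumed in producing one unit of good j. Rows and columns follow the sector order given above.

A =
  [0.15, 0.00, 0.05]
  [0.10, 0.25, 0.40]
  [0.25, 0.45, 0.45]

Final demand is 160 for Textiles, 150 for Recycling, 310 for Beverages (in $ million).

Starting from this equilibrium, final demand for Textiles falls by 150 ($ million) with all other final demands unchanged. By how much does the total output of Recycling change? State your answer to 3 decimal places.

Δx_R = -125.000

I − A =
  [   0.85     0.00    -0.05]
  [  -0.10     0.75    -0.40]
  [  -0.25    -0.45     0.55]
Cofactors of I−A, C_ij = (−1)^(i+j)·(minor ij) (rows/columns in the sector order above):
  C_11 = (0.75)(0.55) − (-0.40)(-0.45) = 0.2325
  C_12 = −[(-0.10)(0.55) − (-0.40)(-0.25)] = 0.1550
  C_13 = (-0.10)(-0.45) − (0.75)(-0.25) = 0.2325
  C_21 = −[(0.00)(0.55) − (-0.05)(-0.45)] = 0.0225
  C_22 = (0.85)(0.55) − (-0.05)(-0.25) = 0.4550
  C_23 = −[(0.85)(-0.45) − (0.00)(-0.25)] = 0.3825
  C_31 = (0.00)(-0.40) − (-0.05)(0.75) = 0.0375
  C_32 = −[(0.85)(-0.40) − (-0.05)(-0.10)] = 0.3450
  C_33 = (0.85)(0.75) − (0.00)(-0.10) = 0.6375
det(I−A) = Σ_j (I−A)_1j·C_1j = (0.85)(0.2325) + (0.00)(0.1550) + (-0.05)(0.2325) = 0.1860
adj(I−A) = Cᵀ =
  [ 0.2325   0.0225   0.0375]
  [ 0.1550   0.4550   0.3450]
  [ 0.2325   0.3825   0.6375]
(I − A)⁻¹ = adj(I−A) / det(I−A) ≈
  [   1.2500     0.1210     0.2016]
  [   0.8333     2.4462     1.8548]
  [   1.2500     2.0565     3.4274]
Δx = (I − A)⁻¹ Δd with Δd having -150 in the Textiles component and 0 elsewhere.
So Δx_R = L_RT · (-150), where L_RT = adj(I−A)_RT / det(I−A) = 0.1550 / 0.1860.
Δx_R = 0.1550 × (-150) / 0.1860 = -23.25 / 0.1860 = -125.000.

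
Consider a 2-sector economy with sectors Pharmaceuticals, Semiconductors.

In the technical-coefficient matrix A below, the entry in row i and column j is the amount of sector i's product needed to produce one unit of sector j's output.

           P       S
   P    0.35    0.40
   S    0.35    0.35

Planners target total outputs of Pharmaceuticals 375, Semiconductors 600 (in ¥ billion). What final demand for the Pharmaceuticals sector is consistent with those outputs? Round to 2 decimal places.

I − A =
  [   0.65    -0.40]
  [  -0.35     0.65]
d = (I − A) x:
  d_P = (+0.65)·375 + (-0.40)·600 = 3.75
  d_S = (-0.35)·375 + (+0.65)·600 = 258.75

d_P = 3.75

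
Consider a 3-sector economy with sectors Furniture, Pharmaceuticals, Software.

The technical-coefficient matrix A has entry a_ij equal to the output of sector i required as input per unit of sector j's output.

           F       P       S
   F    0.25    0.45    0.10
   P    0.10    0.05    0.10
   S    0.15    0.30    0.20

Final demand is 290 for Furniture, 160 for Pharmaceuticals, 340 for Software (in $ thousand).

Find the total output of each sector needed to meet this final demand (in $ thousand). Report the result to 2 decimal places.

x_F = 659.90, x_P = 307.79, x_S = 664.15

I − A =
  [   0.75    -0.45    -0.10]
  [  -0.10     0.95    -0.10]
  [  -0.15    -0.30     0.80]
Cofactors of I−A, C_ij = (−1)^(i+j)·(minor ij) (rows/columns in the sector order above):
  C_11 = (0.95)(0.80) − (-0.10)(-0.30) = 0.7300
  C_12 = −[(-0.10)(0.80) − (-0.10)(-0.15)] = 0.0950
  C_13 = (-0.10)(-0.30) − (0.95)(-0.15) = 0.1725
  C_21 = −[(-0.45)(0.80) − (-0.10)(-0.30)] = 0.3900
  C_22 = (0.75)(0.80) − (-0.10)(-0.15) = 0.5850
  C_23 = −[(0.75)(-0.30) − (-0.45)(-0.15)] = 0.2925
  C_31 = (-0.45)(-0.10) − (-0.10)(0.95) = 0.1400
  C_32 = −[(0.75)(-0.10) − (-0.10)(-0.10)] = 0.0850
  C_33 = (0.75)(0.95) − (-0.45)(-0.10) = 0.6675
det(I−A) = Σ_j (I−A)_1j·C_1j = (0.75)(0.7300) + (-0.45)(0.0950) + (-0.10)(0.1725) = 0.4875
adj(I−A) = Cᵀ =
  [ 0.7300   0.3900   0.1400]
  [ 0.0950   0.5850   0.0850]
  [ 0.1725   0.2925   0.6675]
(I − A)⁻¹ = adj(I−A) / det(I−A) ≈
  [   1.4974     0.8000     0.2872]
  [   0.1949     1.2000     0.1744]
  [   0.3538     0.6000     1.3692]
x = (I − A)⁻¹ d = adj(I−A)·d / det(I−A), with det(I−A) = 0.4875:
  x_F = (0.7300·290 + 0.3900·160 + 0.1400·340) / 0.4875 = 321.70 / 0.4875 ≈ 659.90
  x_P = (0.0950·290 + 0.5850·160 + 0.0850·340) / 0.4875 = 150.05 / 0.4875 ≈ 307.79
  x_S = (0.1725·290 + 0.2925·160 + 0.6675·340) / 0.4875 = 323.775 / 0.4875 ≈ 664.15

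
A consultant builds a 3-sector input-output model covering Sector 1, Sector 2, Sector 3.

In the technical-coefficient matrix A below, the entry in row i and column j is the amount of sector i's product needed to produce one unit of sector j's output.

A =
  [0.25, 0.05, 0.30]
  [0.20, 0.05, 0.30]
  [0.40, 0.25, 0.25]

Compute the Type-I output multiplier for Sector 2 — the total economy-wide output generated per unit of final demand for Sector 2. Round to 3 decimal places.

m_2 = 2.272

I − A =
  [   0.75    -0.05    -0.30]
  [  -0.20     0.95    -0.30]
  [  -0.40    -0.25     0.75]
Cofactors of I−A, C_ij = (−1)^(i+j)·(minor ij) (rows/columns in the sector order above):
  C_11 = (0.95)(0.75) − (-0.30)(-0.25) = 0.6375
  C_12 = −[(-0.20)(0.75) − (-0.30)(-0.40)] = 0.2700
  C_13 = (-0.20)(-0.25) − (0.95)(-0.40) = 0.4300
  C_21 = −[(-0.05)(0.75) − (-0.30)(-0.25)] = 0.1125
  C_22 = (0.75)(0.75) − (-0.30)(-0.40) = 0.4425
  C_23 = −[(0.75)(-0.25) − (-0.05)(-0.40)] = 0.2075
  C_31 = (-0.05)(-0.30) − (-0.30)(0.95) = 0.3000
  C_32 = −[(0.75)(-0.30) − (-0.30)(-0.20)] = 0.2850
  C_33 = (0.75)(0.95) − (-0.05)(-0.20) = 0.7025
det(I−A) = Σ_j (I−A)_1j·C_1j = (0.75)(0.6375) + (-0.05)(0.2700) + (-0.30)(0.4300) = 0.335625
adj(I−A) = Cᵀ =
  [ 0.6375   0.1125   0.3000]
  [ 0.2700   0.4425   0.2850]
  [ 0.4300   0.2075   0.7025]
(I − A)⁻¹ = adj(I−A) / det(I−A) ≈
  [   1.8994     0.3352     0.8939]
  [   0.8045     1.3184     0.8492]
  [   1.2812     0.6182     2.0931]
The output multiplier for sector j is the column-j sum of the Leontief inverse (I − A)⁻¹ = adj(I−A) / det(I−A).
Column 2 of adj(I−A): (0.1125, 0.4425, 0.2075); det(I−A) = 0.335625.
m_2 = (0.1125 + 0.4425 + 0.2075) / 0.335625 = 0.7625 / 0.335625 ≈ 2.272.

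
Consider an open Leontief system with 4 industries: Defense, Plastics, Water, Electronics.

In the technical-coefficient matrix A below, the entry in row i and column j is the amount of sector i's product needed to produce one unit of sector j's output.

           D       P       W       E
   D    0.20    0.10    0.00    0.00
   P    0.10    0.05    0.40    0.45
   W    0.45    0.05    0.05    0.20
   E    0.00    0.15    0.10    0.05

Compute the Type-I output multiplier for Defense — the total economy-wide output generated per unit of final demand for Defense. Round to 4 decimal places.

m_D = 2.6352

I − A =
  [   0.80    -0.10     0.00     0.00]
  [  -0.10     0.95    -0.40    -0.45]
  [  -0.45    -0.05     0.95    -0.20]
  [   0.00    -0.15    -0.10     0.95]
Compute the cofactors C_ij = (−1)^(i+j)·(3×3 minor ij) of I−A; the adjugate is their transpose:
adj(I−A) = Cᵀ =
  [ 0.74100   0.08825   0.04250   0.05075]
  [ 0.27950   0.70600   0.34000   0.40600]
  [ 0.38350   0.10475   0.65850   0.18825]
  [ 0.08450   0.12250   0.12300   0.67850]
det(I−A) = Σ_j (I−A)_1j·C_1j = (0.80)(0.74100) + (-0.10)(0.27950) + (0.00)(0.38350) + (0.00)(0.08450) = 0.56485
(I − A)⁻¹ = adj(I−A) / det(I−A) ≈
  [   1.31185     0.15624     0.07524     0.08985]
  [   0.49482     1.24989     0.60193     0.71877]
  [   0.67894     0.18545     1.16580     0.33327]
  [   0.14960     0.21687     0.21776     1.20120]
The output multiplier for sector j is the column-j sum of the Leontief inverse (I − A)⁻¹ = adj(I−A) / det(I−A).
Column D of adj(I−A): (0.74100, 0.27950, 0.38350, 0.08450); det(I−A) = 0.56485.
m_D = (0.74100 + 0.27950 + 0.38350 + 0.08450) / 0.56485 = 1.4885 / 0.56485 ≈ 2.6352.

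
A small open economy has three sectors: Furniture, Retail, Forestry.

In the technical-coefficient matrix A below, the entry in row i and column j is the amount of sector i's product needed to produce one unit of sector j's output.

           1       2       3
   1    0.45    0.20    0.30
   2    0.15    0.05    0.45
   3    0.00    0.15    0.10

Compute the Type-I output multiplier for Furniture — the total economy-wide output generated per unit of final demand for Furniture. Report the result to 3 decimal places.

m_1 = 2.366

I − A =
  [   0.55    -0.20    -0.30]
  [  -0.15     0.95    -0.45]
  [   0.00    -0.15     0.90]
Cofactors of I−A, C_ij = (−1)^(i+j)·(minor ij) (rows/columns in the sector order above):
  C_11 = (0.95)(0.90) − (-0.45)(-0.15) = 0.7875
  C_12 = −[(-0.15)(0.90) − (-0.45)(0.00)] = 0.1350
  C_13 = (-0.15)(-0.15) − (0.95)(0.00) = 0.0225
  C_21 = −[(-0.20)(0.90) − (-0.30)(-0.15)] = 0.2250
  C_22 = (0.55)(0.90) − (-0.30)(0.00) = 0.4950
  C_23 = −[(0.55)(-0.15) − (-0.20)(0.00)] = 0.0825
  C_31 = (-0.20)(-0.45) − (-0.30)(0.95) = 0.3750
  C_32 = −[(0.55)(-0.45) − (-0.30)(-0.15)] = 0.2925
  C_33 = (0.55)(0.95) − (-0.20)(-0.15) = 0.4925
det(I−A) = Σ_j (I−A)_1j·C_1j = (0.55)(0.7875) + (-0.20)(0.1350) + (-0.30)(0.0225) = 0.399375
adj(I−A) = Cᵀ =
  [ 0.7875   0.2250   0.3750]
  [ 0.1350   0.4950   0.2925]
  [ 0.0225   0.0825   0.4925]
(I − A)⁻¹ = adj(I−A) / det(I−A) ≈
  [   1.9718     0.5634     0.9390]
  [   0.3380     1.2394     0.7324]
  [   0.0563     0.2066     1.2332]
The output multiplier for sector j is the column-j sum of the Leontief inverse (I − A)⁻¹ = adj(I−A) / det(I−A).
Column 1 of adj(I−A): (0.7875, 0.1350, 0.0225); det(I−A) = 0.399375.
m_1 = (0.7875 + 0.1350 + 0.0225) / 0.399375 = 0.945 / 0.399375 ≈ 2.366.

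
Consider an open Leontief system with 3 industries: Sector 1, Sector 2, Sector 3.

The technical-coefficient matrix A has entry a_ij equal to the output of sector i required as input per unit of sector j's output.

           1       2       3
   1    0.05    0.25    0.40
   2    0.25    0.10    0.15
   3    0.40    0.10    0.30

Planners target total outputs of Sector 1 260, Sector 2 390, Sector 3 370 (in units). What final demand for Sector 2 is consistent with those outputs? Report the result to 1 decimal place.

d_2 = 230.5

I − A =
  [   0.95    -0.25    -0.40]
  [  -0.25     0.90    -0.15]
  [  -0.40    -0.10     0.70]
d = (I − A) x:
  d_1 = (+0.95)·260 + (-0.25)·390 + (-0.40)·370 = 1.5
  d_2 = (-0.25)·260 + (+0.90)·390 + (-0.15)·370 = 230.5
  d_3 = (-0.40)·260 + (-0.10)·390 + (+0.70)·370 = 116.0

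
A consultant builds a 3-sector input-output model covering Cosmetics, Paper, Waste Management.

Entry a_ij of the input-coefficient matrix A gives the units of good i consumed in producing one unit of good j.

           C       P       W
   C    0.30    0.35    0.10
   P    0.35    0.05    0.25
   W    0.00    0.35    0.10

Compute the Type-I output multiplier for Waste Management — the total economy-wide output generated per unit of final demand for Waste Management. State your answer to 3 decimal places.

m_W = 2.254

I − A =
  [   0.70    -0.35    -0.10]
  [  -0.35     0.95    -0.25]
  [   0.00    -0.35     0.90]
Cofactors of I−A, C_ij = (−1)^(i+j)·(minor ij) (rows/columns in the sector order above):
  C_11 = (0.95)(0.90) − (-0.25)(-0.35) = 0.7675
  C_12 = −[(-0.35)(0.90) − (-0.25)(0.00)] = 0.3150
  C_13 = (-0.35)(-0.35) − (0.95)(0.00) = 0.1225
  C_21 = −[(-0.35)(0.90) − (-0.10)(-0.35)] = 0.3500
  C_22 = (0.70)(0.90) − (-0.10)(0.00) = 0.6300
  C_23 = −[(0.70)(-0.35) − (-0.35)(0.00)] = 0.2450
  C_31 = (-0.35)(-0.25) − (-0.10)(0.95) = 0.1825
  C_32 = −[(0.70)(-0.25) − (-0.10)(-0.35)] = 0.2100
  C_33 = (0.70)(0.95) − (-0.35)(-0.35) = 0.5425
det(I−A) = Σ_j (I−A)_1j·C_1j = (0.70)(0.7675) + (-0.35)(0.3150) + (-0.10)(0.1225) = 0.41475
adj(I−A) = Cᵀ =
  [ 0.7675   0.3500   0.1825]
  [ 0.3150   0.6300   0.2100]
  [ 0.1225   0.2450   0.5425]
(I − A)⁻¹ = adj(I−A) / det(I−A) ≈
  [   1.8505     0.8439     0.4400]
  [   0.7595     1.5190     0.5063]
  [   0.2954     0.5907     1.3080]
The output multiplier for sector j is the column-j sum of the Leontief inverse (I − A)⁻¹ = adj(I−A) / det(I−A).
Column W of adj(I−A): (0.1825, 0.2100, 0.5425); det(I−A) = 0.41475.
m_W = (0.1825 + 0.2100 + 0.5425) / 0.41475 = 0.935 / 0.41475 ≈ 2.254.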